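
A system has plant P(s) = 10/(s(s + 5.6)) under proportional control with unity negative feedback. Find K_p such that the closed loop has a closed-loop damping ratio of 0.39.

Closed-loop characteristic equation: s² + 5.6s + K_p·10 = 0.
So ω_n = √(10K_p) and 2ζω_n = 5.6, giving ζ = 5.6/(2√(10K_p)).
Setting ζ = 0.39: √(10K_p) = 5.6/(2·0.39) = 7.179, so K_p = 51.55/10 = 5.15.

K_p = 5.15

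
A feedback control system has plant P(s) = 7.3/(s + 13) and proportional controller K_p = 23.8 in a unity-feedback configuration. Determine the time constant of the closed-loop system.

Closed-loop transfer function: T(s) = K_p·P(s)/(1 + K_p·P(s)) = 173.7/(s + 13 + 173.7) = 173.7/(s + 186.7).
Time constant τ = 1/186.7 = 0.00536 s.

τ = 0.00536 s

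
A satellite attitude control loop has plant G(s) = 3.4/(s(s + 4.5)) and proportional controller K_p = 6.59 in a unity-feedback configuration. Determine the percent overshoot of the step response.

Closed-loop characteristic equation: s² + 4.5s + 22.41 = 0, so ω_n = 4.733 rad/s and ζ = 4.5/(2·4.733) = 0.4753.
%OS = 100·exp(−πζ/√(1−ζ²)) = 100·exp(−π·0.4753/√0.7741) = 18.3%.

18.3%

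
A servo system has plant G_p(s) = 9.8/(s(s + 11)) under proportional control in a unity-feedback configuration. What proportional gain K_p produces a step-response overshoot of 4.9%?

From %OS = 100·exp(−πζ/√(1−ζ²)) = 4.9%, ζ = −ln(0.049)/√(π²+ln²(0.049)) = 0.6925.
Characteristic equation s² + 11s + 9.8K_p = 0 gives ζ = 11/(2√(9.8K_p)).
Setting ζ = 0.6925: √(9.8K_p) = 11/(2·0.6925) = 7.942, so K_p = 63.07/9.8 = 6.44.

K_p = 6.44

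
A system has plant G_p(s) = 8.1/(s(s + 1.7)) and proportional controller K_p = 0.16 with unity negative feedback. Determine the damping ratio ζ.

1 + K_p·G_p(s) = 0 gives s² + 1.7s + 1.296 = 0.
So ω_n² = 1.296 ⇒ ω_n = 1.138 rad/s, and ζ = 1.7/(2ω_n) = 0.747.

ζ = 0.747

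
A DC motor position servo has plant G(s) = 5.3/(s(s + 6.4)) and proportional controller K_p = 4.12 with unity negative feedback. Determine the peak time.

From 1 + K_pG(s) = 0: s² + 6.4s + 21.84 = 0 ⇒ ω_n = 4.673, ζ = 0.6848.
Damped frequency ω_d = ω_n√(1−ζ²) = 3.405 rad/s, so peak time T_p = π/ω_d = 0.923 s.

T_p = 0.923 s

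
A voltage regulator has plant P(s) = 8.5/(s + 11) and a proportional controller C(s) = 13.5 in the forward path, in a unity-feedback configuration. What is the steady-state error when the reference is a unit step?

0.0875

The loop is type 0. Static position error constant K_pos = C(0)·P(0) = 13.5·0.7727 = 10.43.
Steady-state error to a unit step: e_ss = 1/(1+K_pos) = 1/11.43 = 0.0875.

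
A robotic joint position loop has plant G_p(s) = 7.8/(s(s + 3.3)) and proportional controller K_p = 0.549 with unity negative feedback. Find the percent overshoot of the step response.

The closed-loop denominator s² + 3.3s + 4.282 gives ω_n = √4.282 = 2.069 and ζ = 3.3/(2ω_n) = 0.7974.
%OS = 100·exp(−πζ/√(1−ζ²)) = 100·exp(−π·0.7974/√0.3642) = 1.58%.

1.58%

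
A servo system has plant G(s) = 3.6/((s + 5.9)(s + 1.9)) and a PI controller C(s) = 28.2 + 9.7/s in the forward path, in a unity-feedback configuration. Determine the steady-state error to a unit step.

0

The open loop C(s)G(s) has a pole at the origin (type 1), so the static position error constant is infinite and e_ss = 1/(1+∞) = 0.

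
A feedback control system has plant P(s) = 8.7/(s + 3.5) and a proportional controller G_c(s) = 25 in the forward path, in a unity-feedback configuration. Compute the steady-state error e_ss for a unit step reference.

The loop is type 0. Static position error constant K_pos = G_c(0)·P(0) = 25·2.486 = 62.14.
Steady-state error to a unit step: e_ss = 1/(1+K_pos) = 1/63.14 = 0.0158.

0.0158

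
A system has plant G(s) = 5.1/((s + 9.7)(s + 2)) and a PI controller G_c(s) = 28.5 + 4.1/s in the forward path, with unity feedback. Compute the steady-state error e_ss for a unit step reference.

0

The open loop G_c(s)G(s) has a pole at the origin (type 1), so the static position error constant is infinite and e_ss = 1/(1+∞) = 0.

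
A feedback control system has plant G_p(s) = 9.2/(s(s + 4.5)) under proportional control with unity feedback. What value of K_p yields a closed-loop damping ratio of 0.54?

Closed-loop characteristic equation: s² + 4.5s + K_p·9.2 = 0.
So ω_n = √(9.2K_p) and 2ζω_n = 4.5, giving ζ = 4.5/(2√(9.2K_p)).
Setting ζ = 0.54: √(9.2K_p) = 4.5/(2·0.54) = 4.167, so K_p = 17.36/9.2 = 1.89.

K_p = 1.89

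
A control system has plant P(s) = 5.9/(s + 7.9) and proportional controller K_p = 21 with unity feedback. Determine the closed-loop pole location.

Closed-loop transfer function: T(s) = K_p·P(s)/(1 + K_p·P(s)) = 123.9/(s + 7.9 + 123.9) = 123.9/(s + 131.8).
The closed-loop pole is at s = −131.8.

s = -131.8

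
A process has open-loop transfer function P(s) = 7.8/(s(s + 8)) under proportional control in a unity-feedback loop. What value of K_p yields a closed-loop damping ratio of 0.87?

Closed-loop characteristic equation: s² + 8s + K_p·7.8 = 0.
So ω_n = √(7.8K_p) and 2ζω_n = 8, giving ζ = 8/(2√(7.8K_p)).
Setting ζ = 0.87: √(7.8K_p) = 8/(2·0.87) = 4.598, so K_p = 21.14/7.8 = 2.71.

K_p = 2.71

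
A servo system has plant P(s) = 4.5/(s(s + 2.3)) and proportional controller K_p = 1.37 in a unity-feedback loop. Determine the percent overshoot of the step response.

19.4%

Closed-loop characteristic equation: s² + 2.3s + 6.165 = 0, so ω_n = 2.483 rad/s and ζ = 2.3/(2·2.483) = 0.4632.
%OS = 100·exp(−πζ/√(1−ζ²)) = 100·exp(−π·0.4632/√0.7855) = 19.4%.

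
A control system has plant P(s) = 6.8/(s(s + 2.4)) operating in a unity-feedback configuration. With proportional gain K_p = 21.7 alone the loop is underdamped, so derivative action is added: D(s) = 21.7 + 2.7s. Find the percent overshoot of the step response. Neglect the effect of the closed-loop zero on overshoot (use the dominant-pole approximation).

Forward path: (21.7 + 2.7s)·6.8/(s(s+2.4)). The closed-loop characteristic equation is s² + (2.4 + 6.8·2.7)s + 6.8·21.7 = 0.
That is s² + 20.76s + 147.6 = 0, so ω_n = 12.15 rad/s and ζ = 20.76/(2·12.15) = 0.8545.
%OS = 100·exp(−πζ/√(1−ζ²)) = 0.57%.

0.57%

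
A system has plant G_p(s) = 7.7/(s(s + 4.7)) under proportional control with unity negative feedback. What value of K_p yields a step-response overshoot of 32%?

From %OS = 100·exp(−πζ/√(1−ζ²)) = 32%, ζ = −ln(0.32)/√(π²+ln²(0.32)) = 0.341.
Characteristic equation s² + 4.7s + 7.7K_p = 0 gives ζ = 4.7/(2√(7.7K_p)).
Setting ζ = 0.341: √(7.7K_p) = 4.7/(2·0.341) = 6.892, so K_p = 47.5/7.7 = 6.17.

K_p = 6.17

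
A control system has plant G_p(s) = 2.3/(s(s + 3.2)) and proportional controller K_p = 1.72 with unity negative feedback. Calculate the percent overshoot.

From 1 + K_pG_p(s) = 0: s² + 3.2s + 3.956 = 0 ⇒ ω_n = 1.989, ζ = 0.8044.
%OS = 100·exp(−πζ/√(1−ζ²)) = 100·exp(−π·0.8044/√0.3529) = 1.42%.

1.42%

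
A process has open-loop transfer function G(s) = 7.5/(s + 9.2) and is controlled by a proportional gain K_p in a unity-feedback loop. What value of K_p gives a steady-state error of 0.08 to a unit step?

K_p = 14.1

For a type-0 loop with proportional control, e_ss = 1/(1 + K_p·G(0)).
G(0) = 0.8152. Require 1/(1 + K_p·0.8152) = 0.08, so 1 + 0.8152·K_p = 12.5.
K_p = (12.5 − 1)/0.8152 = 14.1.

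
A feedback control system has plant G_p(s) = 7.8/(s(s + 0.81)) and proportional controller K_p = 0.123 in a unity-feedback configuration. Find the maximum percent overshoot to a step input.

From 1 + K_pG_p(s) = 0: s² + 0.81s + 0.9594 = 0 ⇒ ω_n = 0.9795, ζ = 0.4135.
%OS = 100·exp(−πζ/√(1−ζ²)) = 100·exp(−π·0.4135/√0.829) = 24%.

24%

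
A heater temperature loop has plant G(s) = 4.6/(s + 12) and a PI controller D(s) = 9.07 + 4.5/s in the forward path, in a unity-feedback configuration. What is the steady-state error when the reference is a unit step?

0

The open loop D(s)G(s) has a pole at the origin (type 1), so the static position error constant is infinite and e_ss = 1/(1+∞) = 0.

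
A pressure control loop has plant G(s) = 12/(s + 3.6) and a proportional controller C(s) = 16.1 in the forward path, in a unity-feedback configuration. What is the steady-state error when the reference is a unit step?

The loop is type 0. Static position error constant K_pos = C(0)·G(0) = 16.1·3.333 = 53.67.
Steady-state error to a unit step: e_ss = 1/(1+K_pos) = 1/54.67 = 0.0183.

0.0183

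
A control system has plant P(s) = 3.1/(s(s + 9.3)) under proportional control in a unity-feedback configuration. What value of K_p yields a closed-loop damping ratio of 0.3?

Closed-loop characteristic equation: s² + 9.3s + K_p·3.1 = 0.
So ω_n = √(3.1K_p) and 2ζω_n = 9.3, giving ζ = 9.3/(2√(3.1K_p)).
Setting ζ = 0.3: √(3.1K_p) = 9.3/(2·0.3) = 15.5, so K_p = 240.3/3.1 = 77.5.

K_p = 77.5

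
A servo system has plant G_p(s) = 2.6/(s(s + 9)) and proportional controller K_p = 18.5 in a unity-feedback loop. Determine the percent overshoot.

6.86%

Closed-loop characteristic equation: s² + 9s + 48.1 = 0, so ω_n = 6.935 rad/s and ζ = 9/(2·6.935) = 0.6488.
%OS = 100·exp(−πζ/√(1−ζ²)) = 100·exp(−π·0.6488/√0.579) = 6.86%.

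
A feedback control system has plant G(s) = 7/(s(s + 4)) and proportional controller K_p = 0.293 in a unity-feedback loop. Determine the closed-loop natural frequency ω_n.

1 + K_p·G(s) = 0 gives s² + 4s + 2.051 = 0.
Matching s² + 2ζω_n s + ω_n²: ω_n = √2.051 = 1.432 rad/s and 2ζω_n = 4, so ζ = 4/(2·1.432) = 1.4.

ω_n = 1.43 rad/s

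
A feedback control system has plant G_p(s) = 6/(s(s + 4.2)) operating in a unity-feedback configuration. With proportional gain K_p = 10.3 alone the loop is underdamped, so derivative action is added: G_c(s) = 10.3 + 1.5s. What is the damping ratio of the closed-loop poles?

ζ = 0.84

Forward path: (10.3 + 1.5s)·6/(s(s+4.2)). The closed-loop characteristic equation is s² + (4.2 + 6·1.5)s + 6·10.3 = 0.
That is s² + 13.2s + 61.8 = 0, so ω_n = 7.861 rad/s and ζ = 13.2/(2·7.861) = 0.8396.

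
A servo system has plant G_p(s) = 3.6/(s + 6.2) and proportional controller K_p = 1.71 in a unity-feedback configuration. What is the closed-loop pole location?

Closed-loop transfer function: T(s) = K_p·G_p(s)/(1 + K_p·G_p(s)) = 6.156/(s + 6.2 + 6.156) = 6.156/(s + 12.36).
The closed-loop pole is at s = −12.36.

s = -12.36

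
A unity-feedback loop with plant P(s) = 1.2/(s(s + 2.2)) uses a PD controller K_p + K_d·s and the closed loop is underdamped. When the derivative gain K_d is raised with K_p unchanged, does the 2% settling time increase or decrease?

decrease

Characteristic equation s² + (2.2 + 1.2K_d)s + 1.2K_p = 0: raising K_d increases ζω_n = (2.2+1.2K_d)/2 while the loop stays underdamped, so T_s ≈ 4/(ζω_n) decreases.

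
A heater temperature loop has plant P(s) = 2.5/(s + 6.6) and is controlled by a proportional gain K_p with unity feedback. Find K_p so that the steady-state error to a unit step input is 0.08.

Steady-state error for a unit step on this type-0 loop is 1/(1 + K_p·P(0)).
P(0) = 0.3788. Require 1/(1 + K_p·0.3788) = 0.08, so 1 + 0.3788·K_p = 12.5.
K_p = (12.5 − 1)/0.3788 = 30.4.

K_p = 30.4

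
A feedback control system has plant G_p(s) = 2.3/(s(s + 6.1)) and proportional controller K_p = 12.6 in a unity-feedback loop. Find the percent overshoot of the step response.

From 1 + K_pG_p(s) = 0: s² + 6.1s + 28.98 = 0 ⇒ ω_n = 5.383, ζ = 0.5666.
%OS = 100·exp(−πζ/√(1−ζ²)) = 100·exp(−π·0.5666/√0.679) = 11.5%.

11.5%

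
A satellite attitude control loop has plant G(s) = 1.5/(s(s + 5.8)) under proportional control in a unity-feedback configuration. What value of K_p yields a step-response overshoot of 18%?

K_p = 24.4

From %OS = 100·exp(−πζ/√(1−ζ²)) = 18%, ζ = −ln(0.18)/√(π²+ln²(0.18)) = 0.4791.
Characteristic equation s² + 5.8s + 1.5K_p = 0 gives ζ = 5.8/(2√(1.5K_p)).
Setting ζ = 0.4791: √(1.5K_p) = 5.8/(2·0.4791) = 6.053, so K_p = 36.64/1.5 = 24.4.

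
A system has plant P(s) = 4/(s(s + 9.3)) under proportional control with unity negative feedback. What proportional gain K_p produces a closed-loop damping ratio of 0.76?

K_p = 9.36

Closed-loop characteristic equation: s² + 9.3s + K_p·4 = 0.
So ω_n = √(4K_p) and 2ζω_n = 9.3, giving ζ = 9.3/(2√(4K_p)).
Setting ζ = 0.76: √(4K_p) = 9.3/(2·0.76) = 6.118, so K_p = 37.44/4 = 9.36.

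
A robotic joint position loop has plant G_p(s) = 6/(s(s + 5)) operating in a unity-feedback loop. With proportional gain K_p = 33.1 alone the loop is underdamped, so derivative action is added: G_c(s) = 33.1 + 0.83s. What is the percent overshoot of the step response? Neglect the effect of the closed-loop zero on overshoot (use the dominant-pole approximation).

Forward path: (33.1 + 0.83s)·6/(s(s+5)). The closed-loop characteristic equation is s² + (5 + 6·0.83)s + 6·33.1 = 0.
That is s² + 9.98s + 198.6 = 0, so ω_n = 14.09 rad/s and ζ = 9.98/(2·14.09) = 0.3541.
%OS = 100·exp(−πζ/√(1−ζ²)) = 30.4%.

30.4%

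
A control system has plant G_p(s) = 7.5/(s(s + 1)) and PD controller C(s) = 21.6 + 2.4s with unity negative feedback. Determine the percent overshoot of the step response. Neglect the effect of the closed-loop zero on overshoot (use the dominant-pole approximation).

Forward path: (21.6 + 2.4s)·7.5/(s(s+1)). The closed-loop characteristic equation is s² + (1 + 7.5·2.4)s + 7.5·21.6 = 0.
That is s² + 19s + 162 = 0, so ω_n = 12.73 rad/s and ζ = 19/(2·12.73) = 0.7464.
%OS = 100·exp(−πζ/√(1−ζ²)) = 2.95%.

2.95%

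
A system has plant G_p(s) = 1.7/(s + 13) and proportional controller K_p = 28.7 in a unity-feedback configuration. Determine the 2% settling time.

Closed-loop transfer function: T(s) = K_p·G_p(s)/(1 + K_p·G_p(s)) = 48.79/(s + 13 + 48.79) = 48.79/(s + 61.79).
Time constant τ = 1/61.79 = 0.01618 s, so the 2% settling time is about 4τ = 0.0647 s.

T_s ≈ 0.0647 s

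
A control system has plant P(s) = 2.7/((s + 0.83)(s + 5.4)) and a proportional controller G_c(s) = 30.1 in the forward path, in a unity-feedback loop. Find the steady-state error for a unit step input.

The loop is type 0. Static position error constant K_pos = G_c(0)·P(0) = 30.1·0.6024 = 18.13.
Steady-state error to a unit step: e_ss = 1/(1+K_pos) = 1/19.13 = 0.0523.

0.0523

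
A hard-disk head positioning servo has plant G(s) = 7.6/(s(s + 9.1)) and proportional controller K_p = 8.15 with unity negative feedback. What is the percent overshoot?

10.8%

From 1 + K_pG(s) = 0: s² + 9.1s + 61.94 = 0 ⇒ ω_n = 7.87, ζ = 0.5781.
%OS = 100·exp(−πζ/√(1−ζ²)) = 100·exp(−π·0.5781/√0.6658) = 10.8%.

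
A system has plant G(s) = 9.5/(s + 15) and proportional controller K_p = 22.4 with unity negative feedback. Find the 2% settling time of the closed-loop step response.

T_s ≈ 0.0176 s

Closed-loop transfer function: T(s) = K_p·G(s)/(1 + K_p·G(s)) = 212.8/(s + 15 + 212.8) = 212.8/(s + 227.8).
Time constant τ = 1/227.8 = 0.00439 s, so the 2% settling time is about 4τ = 0.0176 s.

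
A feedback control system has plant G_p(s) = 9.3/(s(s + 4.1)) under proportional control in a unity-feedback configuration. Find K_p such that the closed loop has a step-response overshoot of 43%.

K_p = 6.71

From %OS = 100·exp(−πζ/√(1−ζ²)) = 43%, ζ = −ln(0.43)/√(π²+ln²(0.43)) = 0.2594.
Characteristic equation s² + 4.1s + 9.3K_p = 0 gives ζ = 4.1/(2√(9.3K_p)).
Setting ζ = 0.2594: √(9.3K_p) = 4.1/(2·0.2594) = 7.901, so K_p = 62.43/9.3 = 6.71.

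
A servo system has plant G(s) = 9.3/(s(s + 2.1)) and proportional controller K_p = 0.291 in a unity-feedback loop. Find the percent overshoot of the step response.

7.39%

From 1 + K_pG(s) = 0: s² + 2.1s + 2.706 = 0 ⇒ ω_n = 1.645, ζ = 0.6383.
%OS = 100·exp(−πζ/√(1−ζ²)) = 100·exp(−π·0.6383/√0.5926) = 7.39%.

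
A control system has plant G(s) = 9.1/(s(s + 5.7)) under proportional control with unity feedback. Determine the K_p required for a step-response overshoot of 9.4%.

From %OS = 100·exp(−πζ/√(1−ζ²)) = 9.4%, ζ = −ln(0.094)/√(π²+ln²(0.094)) = 0.6013.
Characteristic equation s² + 5.7s + 9.1K_p = 0 gives ζ = 5.7/(2√(9.1K_p)).
Setting ζ = 0.6013: √(9.1K_p) = 5.7/(2·0.6013) = 4.739, so K_p = 22.46/9.1 = 2.47.

K_p = 2.47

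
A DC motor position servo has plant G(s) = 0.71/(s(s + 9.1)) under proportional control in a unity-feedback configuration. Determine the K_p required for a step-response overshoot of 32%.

K_p = 251

From %OS = 100·exp(−πζ/√(1−ζ²)) = 32%, ζ = −ln(0.32)/√(π²+ln²(0.32)) = 0.341.
Characteristic equation s² + 9.1s + 0.71K_p = 0 gives ζ = 9.1/(2√(0.71K_p)).
Setting ζ = 0.341: √(0.71K_p) = 9.1/(2·0.341) = 13.34, so K_p = 178.1/0.71 = 251.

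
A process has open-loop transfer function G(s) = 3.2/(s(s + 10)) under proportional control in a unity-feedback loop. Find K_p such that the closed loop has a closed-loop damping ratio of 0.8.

K_p = 12.2

Closed-loop characteristic equation: s² + 10s + K_p·3.2 = 0.
So ω_n = √(3.2K_p) and 2ζω_n = 10, giving ζ = 10/(2√(3.2K_p)).
Setting ζ = 0.8: √(3.2K_p) = 10/(2·0.8) = 6.25, so K_p = 39.06/3.2 = 12.2.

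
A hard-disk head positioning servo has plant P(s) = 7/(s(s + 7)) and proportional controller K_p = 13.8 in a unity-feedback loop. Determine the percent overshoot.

30.2%

The closed-loop denominator s² + 7s + 96.6 gives ω_n = √96.6 = 9.829 and ζ = 7/(2ω_n) = 0.3561.
%OS = 100·exp(−πζ/√(1−ζ²)) = 100·exp(−π·0.3561/√0.8732) = 30.2%.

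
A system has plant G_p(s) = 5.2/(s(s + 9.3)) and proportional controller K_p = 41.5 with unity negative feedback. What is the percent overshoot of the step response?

35.1%

The closed-loop denominator s² + 9.3s + 215.8 gives ω_n = √215.8 = 14.69 and ζ = 9.3/(2ω_n) = 0.3165.
%OS = 100·exp(−πζ/√(1−ζ²)) = 100·exp(−π·0.3165/√0.8998) = 35.1%.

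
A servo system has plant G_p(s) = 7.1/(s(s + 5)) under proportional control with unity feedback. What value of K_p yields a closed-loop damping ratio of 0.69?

Closed-loop characteristic equation: s² + 5s + K_p·7.1 = 0.
So ω_n = √(7.1K_p) and 2ζω_n = 5, giving ζ = 5/(2√(7.1K_p)).
Setting ζ = 0.69: √(7.1K_p) = 5/(2·0.69) = 3.623, so K_p = 13.13/7.1 = 1.85.

K_p = 1.85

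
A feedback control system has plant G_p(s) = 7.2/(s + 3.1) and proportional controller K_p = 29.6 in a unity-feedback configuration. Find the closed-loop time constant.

τ = 0.00462 s

Closed-loop transfer function: T(s) = K_p·G_p(s)/(1 + K_p·G_p(s)) = 213.1/(s + 3.1 + 213.1) = 213.1/(s + 216.2).
Time constant τ = 1/216.2 = 0.00462 s.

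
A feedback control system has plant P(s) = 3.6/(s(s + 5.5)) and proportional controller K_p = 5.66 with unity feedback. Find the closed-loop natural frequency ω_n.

ω_n = 4.51 rad/s

The closed-loop denominator is s(s+5.5) + 5.66·3.6 = s² + 5.5s + 20.38.
So ω_n² = 20.38 ⇒ ω_n = 4.514 rad/s, and ζ = 5.5/(2ω_n) = 0.609.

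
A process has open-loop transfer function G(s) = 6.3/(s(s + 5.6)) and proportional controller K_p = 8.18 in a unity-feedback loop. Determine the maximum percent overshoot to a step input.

The closed-loop denominator s² + 5.6s + 51.53 gives ω_n = √51.53 = 7.179 and ζ = 5.6/(2ω_n) = 0.39.
%OS = 100·exp(−πζ/√(1−ζ²)) = 100·exp(−π·0.39/√0.8479) = 26.4%.

26.4%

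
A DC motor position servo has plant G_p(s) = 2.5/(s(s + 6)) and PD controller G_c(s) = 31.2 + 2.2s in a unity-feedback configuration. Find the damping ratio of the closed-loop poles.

ζ = 0.651

Forward path: (31.2 + 2.2s)·2.5/(s(s+6)). The closed-loop characteristic equation is s² + (6 + 2.5·2.2)s + 2.5·31.2 = 0.
That is s² + 11.5s + 78 = 0, so ω_n = 8.832 rad/s and ζ = 11.5/(2·8.832) = 0.6511.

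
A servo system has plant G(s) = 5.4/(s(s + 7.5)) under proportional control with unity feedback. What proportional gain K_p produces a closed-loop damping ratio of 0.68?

K_p = 5.63

Closed-loop characteristic equation: s² + 7.5s + K_p·5.4 = 0.
So ω_n = √(5.4K_p) and 2ζω_n = 7.5, giving ζ = 7.5/(2√(5.4K_p)).
Setting ζ = 0.68: √(5.4K_p) = 7.5/(2·0.68) = 5.515, so K_p = 30.41/5.4 = 5.63.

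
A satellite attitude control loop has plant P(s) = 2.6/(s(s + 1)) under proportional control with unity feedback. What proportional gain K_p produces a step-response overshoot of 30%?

From %OS = 100·exp(−πζ/√(1−ζ²)) = 30%, ζ = −ln(0.3)/√(π²+ln²(0.3)) = 0.3579.
Characteristic equation s² + 1s + 2.6K_p = 0 gives ζ = 1/(2√(2.6K_p)).
Setting ζ = 0.3579: √(2.6K_p) = 1/(2·0.3579) = 1.397, so K_p = 1.952/2.6 = 0.751.

K_p = 0.751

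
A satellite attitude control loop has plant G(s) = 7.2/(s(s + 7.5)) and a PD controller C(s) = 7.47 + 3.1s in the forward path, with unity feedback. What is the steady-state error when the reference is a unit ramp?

0.139

The loop has one pole at the origin (type 1). Velocity error constant K_v = lim_{s→0} s·C(s)G(s) = 7.47·7.2/7.5 = 7.171.
Steady-state error to a unit ramp: e_ss = 1/K_v = 0.139.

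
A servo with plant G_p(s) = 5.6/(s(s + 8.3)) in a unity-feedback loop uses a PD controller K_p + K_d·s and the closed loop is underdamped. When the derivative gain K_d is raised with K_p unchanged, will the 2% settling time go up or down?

decrease

Characteristic equation s² + (8.3 + 5.6K_d)s + 5.6K_p = 0: raising K_d increases ζω_n = (8.3+5.6K_d)/2 while the loop stays underdamped, so T_s ≈ 4/(ζω_n) decreases.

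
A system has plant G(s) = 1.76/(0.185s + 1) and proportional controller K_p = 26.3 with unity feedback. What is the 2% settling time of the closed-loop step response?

Closed loop: T(s) = K_p·G/(1+K_p·G) = 46.29/(0.185s + 1 + 46.29), with pole at s = −(1 + 46.29)/0.185 = −255.6.
τ = 1/255.6 = 0.003912 s, so 2% settling time ≈ 4τ = 0.0156 s.

T_s ≈ 0.0156 s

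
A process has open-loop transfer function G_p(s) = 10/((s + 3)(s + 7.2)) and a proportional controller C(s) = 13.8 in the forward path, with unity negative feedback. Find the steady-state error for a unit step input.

0.135

The loop is type 0. Static position error constant K_pos = C(0)·G_p(0) = 13.8·0.463 = 6.389.
Steady-state error to a unit step: e_ss = 1/(1+K_pos) = 1/7.389 = 0.135.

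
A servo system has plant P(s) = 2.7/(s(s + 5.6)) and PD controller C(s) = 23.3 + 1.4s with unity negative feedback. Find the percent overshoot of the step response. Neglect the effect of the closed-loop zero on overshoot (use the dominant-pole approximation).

9.99%

Forward path: (23.3 + 1.4s)·2.7/(s(s+5.6)). The closed-loop characteristic equation is s² + (5.6 + 2.7·1.4)s + 2.7·23.3 = 0.
That is s² + 9.38s + 62.91 = 0, so ω_n = 7.932 rad/s and ζ = 9.38/(2·7.932) = 0.5913.
%OS = 100·exp(−πζ/√(1−ζ²)) = 9.99%.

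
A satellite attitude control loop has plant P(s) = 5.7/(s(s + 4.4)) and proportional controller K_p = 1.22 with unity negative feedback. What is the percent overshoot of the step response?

Closed-loop characteristic equation: s² + 4.4s + 6.954 = 0, so ω_n = 2.637 rad/s and ζ = 4.4/(2·2.637) = 0.8343.
%OS = 100·exp(−πζ/√(1−ζ²)) = 100·exp(−π·0.8343/√0.304) = 0.862%.

0.862%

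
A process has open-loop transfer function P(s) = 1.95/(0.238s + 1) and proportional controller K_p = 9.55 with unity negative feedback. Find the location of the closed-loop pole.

Closed loop: T(s) = K_p·P/(1+K_p·P) = 18.62/(0.238s + 1 + 18.62), with pole at s = −(1 + 18.62)/0.238 = −82.45.

s = -82.45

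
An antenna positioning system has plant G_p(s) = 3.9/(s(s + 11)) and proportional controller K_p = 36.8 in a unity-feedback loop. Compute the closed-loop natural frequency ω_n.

With unity feedback the closed-loop characteristic equation is s² + 11s + 36.8·3.9 = s² + 11s + 143.5 = 0.
So ω_n² = 143.5 ⇒ ω_n = 11.98 rad/s, and ζ = 11/(2ω_n) = 0.459.

ω_n = 12 rad/s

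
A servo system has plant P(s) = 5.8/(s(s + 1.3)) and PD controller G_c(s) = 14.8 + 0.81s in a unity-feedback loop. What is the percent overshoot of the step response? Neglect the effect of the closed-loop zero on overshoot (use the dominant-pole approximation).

34.1%

Forward path: (14.8 + 0.81s)·5.8/(s(s+1.3)). The closed-loop characteristic equation is s² + (1.3 + 5.8·0.81)s + 5.8·14.8 = 0.
That is s² + 5.998s + 85.84 = 0, so ω_n = 9.265 rad/s and ζ = 5.998/(2·9.265) = 0.3237.
%OS = 100·exp(−πζ/√(1−ζ²)) = 34.1%.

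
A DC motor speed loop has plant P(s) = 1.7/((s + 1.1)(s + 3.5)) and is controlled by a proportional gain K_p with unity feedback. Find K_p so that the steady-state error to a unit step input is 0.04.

K_p = 54.4

The loop is type 0, so e_ss(step) = 1/(1 + K_pos) with K_pos = K_p·P(0).
P(0) = 0.4416. Require 1/(1 + K_p·0.4416) = 0.04, so 1 + 0.4416·K_p = 25.
K_p = (25 − 1)/0.4416 = 54.4.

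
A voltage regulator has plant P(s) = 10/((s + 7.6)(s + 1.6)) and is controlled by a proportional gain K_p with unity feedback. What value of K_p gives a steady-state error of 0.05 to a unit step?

K_p = 23.1

Steady-state error for a unit step on this type-0 loop is 1/(1 + K_p·P(0)).
P(0) = 0.8224. Require 1/(1 + K_p·0.8224) = 0.05, so 1 + 0.8224·K_p = 20.
K_p = (20 − 1)/0.8224 = 23.1.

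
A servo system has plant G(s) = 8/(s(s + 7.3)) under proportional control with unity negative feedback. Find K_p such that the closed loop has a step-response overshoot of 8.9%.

K_p = 4.47

From %OS = 100·exp(−πζ/√(1−ζ²)) = 8.9%, ζ = −ln(0.089)/√(π²+ln²(0.089)) = 0.6101.
Characteristic equation s² + 7.3s + 8K_p = 0 gives ζ = 7.3/(2√(8K_p)).
Setting ζ = 0.6101: √(8K_p) = 7.3/(2·0.6101) = 5.983, so K_p = 35.79/8 = 4.47.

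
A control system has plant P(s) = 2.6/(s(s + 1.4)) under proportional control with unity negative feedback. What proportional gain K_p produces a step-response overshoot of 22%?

K_p = 1

From %OS = 100·exp(−πζ/√(1−ζ²)) = 22%, ζ = −ln(0.22)/√(π²+ln²(0.22)) = 0.4342.
Characteristic equation s² + 1.4s + 2.6K_p = 0 gives ζ = 1.4/(2√(2.6K_p)).
Setting ζ = 0.4342: √(2.6K_p) = 1.4/(2·0.4342) = 1.612, so K_p = 2.599/2.6 = 1.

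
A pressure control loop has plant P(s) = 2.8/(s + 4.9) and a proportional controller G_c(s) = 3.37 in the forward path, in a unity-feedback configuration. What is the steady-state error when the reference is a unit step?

The loop is type 0. Static position error constant K_pos = G_c(0)·P(0) = 3.37·0.5714 = 1.926.
Steady-state error to a unit step: e_ss = 1/(1+K_pos) = 1/2.926 = 0.342.

0.342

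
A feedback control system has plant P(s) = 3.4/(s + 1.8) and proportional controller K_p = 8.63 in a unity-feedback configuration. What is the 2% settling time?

T_s ≈ 0.128 s

Closed-loop transfer function: T(s) = K_p·P(s)/(1 + K_p·P(s)) = 29.34/(s + 1.8 + 29.34) = 29.34/(s + 31.14).
Time constant τ = 1/31.14 = 0.03211 s, so the 2% settling time is about 4τ = 0.128 s.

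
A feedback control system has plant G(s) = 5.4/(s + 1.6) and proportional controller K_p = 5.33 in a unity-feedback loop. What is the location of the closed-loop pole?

Closed-loop transfer function: T(s) = K_p·G(s)/(1 + K_p·G(s)) = 28.78/(s + 1.6 + 28.78) = 28.78/(s + 30.38).
The closed-loop pole is at s = −30.38.

s = -30.38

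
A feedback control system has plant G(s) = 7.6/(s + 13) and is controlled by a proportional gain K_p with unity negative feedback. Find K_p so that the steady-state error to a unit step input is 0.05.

The loop is type 0, so e_ss(step) = 1/(1 + K_pos) with K_pos = K_p·G(0).
G(0) = 0.5846. Require 1/(1 + K_p·0.5846) = 0.05, so 1 + 0.5846·K_p = 20.
K_p = (20 − 1)/0.5846 = 32.5.

K_p = 32.5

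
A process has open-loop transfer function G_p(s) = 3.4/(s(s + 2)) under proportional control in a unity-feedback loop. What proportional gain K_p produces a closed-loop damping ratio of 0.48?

K_p = 1.28

Closed-loop characteristic equation: s² + 2s + K_p·3.4 = 0.
So ω_n = √(3.4K_p) and 2ζω_n = 2, giving ζ = 2/(2√(3.4K_p)).
Setting ζ = 0.48: √(3.4K_p) = 2/(2·0.48) = 2.083, so K_p = 4.34/3.4 = 1.28.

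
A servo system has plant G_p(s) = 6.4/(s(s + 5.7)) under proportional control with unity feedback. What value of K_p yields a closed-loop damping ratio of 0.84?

Closed-loop characteristic equation: s² + 5.7s + K_p·6.4 = 0.
So ω_n = √(6.4K_p) and 2ζω_n = 5.7, giving ζ = 5.7/(2√(6.4K_p)).
Setting ζ = 0.84: √(6.4K_p) = 5.7/(2·0.84) = 3.393, so K_p = 11.51/6.4 = 1.8.

K_p = 1.8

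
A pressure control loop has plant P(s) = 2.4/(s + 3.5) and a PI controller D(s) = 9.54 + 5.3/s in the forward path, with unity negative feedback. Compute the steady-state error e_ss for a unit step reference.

0

The open loop D(s)P(s) has a pole at the origin (type 1), so the static position error constant is infinite and e_ss = 1/(1+∞) = 0.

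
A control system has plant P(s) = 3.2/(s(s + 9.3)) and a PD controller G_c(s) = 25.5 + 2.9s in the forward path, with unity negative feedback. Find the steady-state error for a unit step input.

0

The open loop G_c(s)P(s) has a pole at the origin (type 1), so the static position error constant is infinite and e_ss = 1/(1+∞) = 0.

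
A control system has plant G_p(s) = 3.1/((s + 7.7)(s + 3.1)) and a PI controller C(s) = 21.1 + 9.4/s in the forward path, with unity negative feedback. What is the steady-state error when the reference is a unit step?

0

The open loop C(s)G_p(s) has a pole at the origin (type 1), so the static position error constant is infinite and e_ss = 1/(1+∞) = 0.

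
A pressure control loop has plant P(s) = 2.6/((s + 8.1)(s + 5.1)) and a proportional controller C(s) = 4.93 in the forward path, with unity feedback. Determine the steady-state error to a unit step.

0.763

The loop is type 0. Static position error constant K_pos = C(0)·P(0) = 4.93·0.06294 = 0.3103.
Steady-state error to a unit step: e_ss = 1/(1+K_pos) = 1/1.31 = 0.763.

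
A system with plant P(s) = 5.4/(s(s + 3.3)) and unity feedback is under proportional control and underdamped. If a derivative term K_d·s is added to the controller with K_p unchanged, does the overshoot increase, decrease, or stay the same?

The derivative term adds K·K_d to the s-coefficient of the characteristic equation, raising 2ζω_n while ω_n is unchanged; ζ increases, so overshoot decreases.

decrease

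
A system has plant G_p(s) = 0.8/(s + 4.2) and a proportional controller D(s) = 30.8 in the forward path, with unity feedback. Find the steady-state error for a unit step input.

0.146

The loop is type 0. Static position error constant K_pos = D(0)·G_p(0) = 30.8·0.1905 = 5.867.
Steady-state error to a unit step: e_ss = 1/(1+K_pos) = 1/6.867 = 0.146.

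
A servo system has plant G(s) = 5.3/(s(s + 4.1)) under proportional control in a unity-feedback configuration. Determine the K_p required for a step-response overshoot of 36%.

From %OS = 100·exp(−πζ/√(1−ζ²)) = 36%, ζ = −ln(0.36)/√(π²+ln²(0.36)) = 0.3093.
Characteristic equation s² + 4.1s + 5.3K_p = 0 gives ζ = 4.1/(2√(5.3K_p)).
Setting ζ = 0.3093: √(5.3K_p) = 4.1/(2·0.3093) = 6.629, so K_p = 43.94/5.3 = 8.29.

K_p = 8.29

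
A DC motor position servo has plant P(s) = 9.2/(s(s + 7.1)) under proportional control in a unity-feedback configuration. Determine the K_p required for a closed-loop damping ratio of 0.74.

Closed-loop characteristic equation: s² + 7.1s + K_p·9.2 = 0.
So ω_n = √(9.2K_p) and 2ζω_n = 7.1, giving ζ = 7.1/(2√(9.2K_p)).
Setting ζ = 0.74: √(9.2K_p) = 7.1/(2·0.74) = 4.797, so K_p = 23.01/9.2 = 2.5.

K_p = 2.5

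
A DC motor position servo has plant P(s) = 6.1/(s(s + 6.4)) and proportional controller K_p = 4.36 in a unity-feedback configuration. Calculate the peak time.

T_p = 0.777 s

From 1 + K_pP(s) = 0: s² + 6.4s + 26.6 = 0 ⇒ ω_n = 5.157, ζ = 0.6205.
Damped frequency ω_d = ω_n√(1−ζ²) = 4.044 rad/s, so peak time T_p = π/ω_d = 0.777 s.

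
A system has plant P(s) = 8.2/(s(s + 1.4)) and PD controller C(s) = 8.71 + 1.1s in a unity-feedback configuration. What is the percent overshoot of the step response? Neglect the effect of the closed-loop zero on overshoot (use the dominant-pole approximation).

Forward path: (8.71 + 1.1s)·8.2/(s(s+1.4)). The closed-loop characteristic equation is s² + (1.4 + 8.2·1.1)s + 8.2·8.71 = 0.
That is s² + 10.42s + 71.42 = 0, so ω_n = 8.451 rad/s and ζ = 10.42/(2·8.451) = 0.6165.
%OS = 100·exp(−πζ/√(1−ζ²)) = 8.55%.

8.55%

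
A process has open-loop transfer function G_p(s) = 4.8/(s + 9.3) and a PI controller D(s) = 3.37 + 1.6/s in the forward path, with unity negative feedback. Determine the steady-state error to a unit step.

0

The open loop D(s)G_p(s) has a pole at the origin (type 1), so the static position error constant is infinite and e_ss = 1/(1+∞) = 0.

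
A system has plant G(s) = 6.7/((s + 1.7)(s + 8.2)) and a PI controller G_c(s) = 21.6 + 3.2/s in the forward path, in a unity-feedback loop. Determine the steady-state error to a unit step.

The open loop G_c(s)G(s) has a pole at the origin (type 1), so the static position error constant is infinite and e_ss = 1/(1+∞) = 0.

0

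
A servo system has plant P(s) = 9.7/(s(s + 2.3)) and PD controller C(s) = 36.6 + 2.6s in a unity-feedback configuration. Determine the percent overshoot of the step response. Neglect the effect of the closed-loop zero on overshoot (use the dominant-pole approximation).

3.48%

Forward path: (36.6 + 2.6s)·9.7/(s(s+2.3)). The closed-loop characteristic equation is s² + (2.3 + 9.7·2.6)s + 9.7·36.6 = 0.
That is s² + 27.52s + 355 = 0, so ω_n = 18.84 rad/s and ζ = 27.52/(2·18.84) = 0.7303.
%OS = 100·exp(−πζ/√(1−ζ²)) = 3.48%.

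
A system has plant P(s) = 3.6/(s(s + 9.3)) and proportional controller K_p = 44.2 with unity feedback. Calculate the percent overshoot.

28.8%

From 1 + K_pP(s) = 0: s² + 9.3s + 159.1 = 0 ⇒ ω_n = 12.61, ζ = 0.3686.
%OS = 100·exp(−πζ/√(1−ζ²)) = 100·exp(−π·0.3686/√0.8641) = 28.8%.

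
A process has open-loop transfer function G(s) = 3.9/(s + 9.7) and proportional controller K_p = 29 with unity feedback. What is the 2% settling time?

T_s ≈ 0.0326 s

Closed-loop transfer function: T(s) = K_p·G(s)/(1 + K_p·G(s)) = 113.1/(s + 9.7 + 113.1) = 113.1/(s + 122.8).
Time constant τ = 1/122.8 = 0.008143 s, so the 2% settling time is about 4τ = 0.0326 s.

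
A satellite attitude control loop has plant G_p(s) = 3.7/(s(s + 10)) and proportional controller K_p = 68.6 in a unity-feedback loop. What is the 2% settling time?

T_s ≈ 0.8 s

Closed-loop characteristic equation: s² + 10s + 253.8 = 0, so ω_n = 15.93 rad/s and ζ = 10/(2·15.93) = 0.3138.
2% settling time T_s ≈ 4/(ζω_n) = 4/5 = 0.8 s.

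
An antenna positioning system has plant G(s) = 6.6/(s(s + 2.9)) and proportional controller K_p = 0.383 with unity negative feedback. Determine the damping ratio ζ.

ζ = 0.912

1 + K_p·G(s) = 0 gives s² + 2.9s + 2.528 = 0.
Matching s² + 2ζω_n s + ω_n²: ω_n = √2.528 = 1.59 rad/s and 2ζω_n = 2.9, so ζ = 2.9/(2·1.59) = 0.912.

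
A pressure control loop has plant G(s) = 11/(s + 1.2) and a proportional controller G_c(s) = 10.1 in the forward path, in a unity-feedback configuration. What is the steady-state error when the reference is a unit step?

The loop is type 0. Static position error constant K_pos = G_c(0)·G(0) = 10.1·9.167 = 92.58.
Steady-state error to a unit step: e_ss = 1/(1+K_pos) = 1/93.58 = 0.0107.

0.0107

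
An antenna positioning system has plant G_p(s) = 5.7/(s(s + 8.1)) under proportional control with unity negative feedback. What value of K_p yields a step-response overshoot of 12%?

K_p = 9.2

From %OS = 100·exp(−πζ/√(1−ζ²)) = 12%, ζ = −ln(0.12)/√(π²+ln²(0.12)) = 0.5594.
Characteristic equation s² + 8.1s + 5.7K_p = 0 gives ζ = 8.1/(2√(5.7K_p)).
Setting ζ = 0.5594: √(5.7K_p) = 8.1/(2·0.5594) = 7.24, so K_p = 52.41/5.7 = 9.2.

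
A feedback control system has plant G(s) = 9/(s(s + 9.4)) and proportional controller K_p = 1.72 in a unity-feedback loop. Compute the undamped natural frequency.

The closed-loop denominator is s(s+9.4) + 1.72·9 = s² + 9.4s + 15.48.
Matching s² + 2ζω_n s + ω_n²: ω_n = √15.48 = 3.934 rad/s and 2ζω_n = 9.4, so ζ = 9.4/(2·3.934) = 1.19.

ω_n = 3.93 rad/s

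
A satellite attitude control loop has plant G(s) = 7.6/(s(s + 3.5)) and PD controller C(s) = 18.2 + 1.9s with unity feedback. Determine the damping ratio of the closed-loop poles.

Forward path: (18.2 + 1.9s)·7.6/(s(s+3.5)). The closed-loop characteristic equation is s² + (3.5 + 7.6·1.9)s + 7.6·18.2 = 0.
That is s² + 17.94s + 138.3 = 0, so ω_n = 11.76 rad/s and ζ = 17.94/(2·11.76) = 0.7627.

ζ = 0.763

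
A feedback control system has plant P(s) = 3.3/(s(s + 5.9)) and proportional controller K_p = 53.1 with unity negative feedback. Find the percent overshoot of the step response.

48.8%

From 1 + K_pP(s) = 0: s² + 5.9s + 175.2 = 0 ⇒ ω_n = 13.24, ζ = 0.2229.
%OS = 100·exp(−πζ/√(1−ζ²)) = 100·exp(−π·0.2229/√0.9503) = 48.8%.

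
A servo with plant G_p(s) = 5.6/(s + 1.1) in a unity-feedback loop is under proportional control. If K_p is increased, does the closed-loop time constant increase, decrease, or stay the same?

decrease

Closed-loop pole is at s = −(1.1+K_p·5.6); larger K_p moves it further left, so τ = 1/(1.1+K_p·5.6) decreases.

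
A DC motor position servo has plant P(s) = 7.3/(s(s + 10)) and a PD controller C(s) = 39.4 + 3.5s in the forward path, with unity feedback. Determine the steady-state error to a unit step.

The open loop C(s)P(s) has a pole at the origin (type 1), so the static position error constant is infinite and e_ss = 1/(1+∞) = 0.

0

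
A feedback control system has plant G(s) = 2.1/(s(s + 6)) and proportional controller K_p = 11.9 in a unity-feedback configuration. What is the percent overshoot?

From 1 + K_pG(s) = 0: s² + 6s + 24.99 = 0 ⇒ ω_n = 4.999, ζ = 0.6001.
%OS = 100·exp(−πζ/√(1−ζ²)) = 100·exp(−π·0.6001/√0.6399) = 9.47%.

9.47%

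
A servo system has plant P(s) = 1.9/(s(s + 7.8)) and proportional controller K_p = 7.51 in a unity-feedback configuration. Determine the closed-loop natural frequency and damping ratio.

ω_n = 3.78 rad/s, ζ = 1.03

1 + K_p·P(s) = 0 gives s² + 7.8s + 14.27 = 0.
Matching s² + 2ζω_n s + ω_n²: ω_n = √14.27 = 3.777 rad/s and 2ζω_n = 7.8, so ζ = 7.8/(2·3.777) = 1.03.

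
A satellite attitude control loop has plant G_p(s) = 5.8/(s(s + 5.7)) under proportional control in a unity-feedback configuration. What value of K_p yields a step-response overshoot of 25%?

From %OS = 100·exp(−πζ/√(1−ζ²)) = 25%, ζ = −ln(0.25)/√(π²+ln²(0.25)) = 0.4037.
Characteristic equation s² + 5.7s + 5.8K_p = 0 gives ζ = 5.7/(2√(5.8K_p)).
Setting ζ = 0.4037: √(5.8K_p) = 5.7/(2·0.4037) = 7.059, so K_p = 49.84/5.8 = 8.59.

K_p = 8.59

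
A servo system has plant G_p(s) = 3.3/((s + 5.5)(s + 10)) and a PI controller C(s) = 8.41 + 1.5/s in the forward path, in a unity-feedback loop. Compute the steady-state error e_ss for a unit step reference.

The open loop C(s)G_p(s) has a pole at the origin (type 1), so the static position error constant is infinite and e_ss = 1/(1+∞) = 0.

0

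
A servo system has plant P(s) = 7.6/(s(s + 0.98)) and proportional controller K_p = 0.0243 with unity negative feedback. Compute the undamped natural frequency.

1 + K_p·P(s) = 0 gives s² + 0.98s + 0.1847 = 0.
Matching s² + 2ζω_n s + ω_n²: ω_n = √0.1847 = 0.4297 rad/s and 2ζω_n = 0.98, so ζ = 0.98/(2·0.4297) = 1.14.

ω_n = 0.43 rad/s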